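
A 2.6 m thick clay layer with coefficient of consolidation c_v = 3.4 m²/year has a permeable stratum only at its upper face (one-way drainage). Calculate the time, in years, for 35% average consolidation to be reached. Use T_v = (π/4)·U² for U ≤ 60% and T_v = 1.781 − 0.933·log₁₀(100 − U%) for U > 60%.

t ≈ 0.191 years

Drainage path length: H_d = H = 2.6 m (single drainage).
U ≤ 60%: T_v = (π/4)·U² = (π/4)×0.35² = 0.096211.
t = T_v·H_d²/c_v = 0.096211×2.6²/3.4 = 0.1913 years.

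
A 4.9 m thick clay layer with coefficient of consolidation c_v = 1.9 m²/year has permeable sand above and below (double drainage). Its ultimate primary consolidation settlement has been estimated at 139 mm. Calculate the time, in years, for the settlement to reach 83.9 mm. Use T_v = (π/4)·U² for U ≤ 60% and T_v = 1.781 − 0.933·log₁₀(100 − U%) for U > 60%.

t ≈ 0.916 years

Drainage path length: H_d = H/2 = 2.45 m (double drainage).
U = S(t)/S_ult = 83.9/139 = 0.6036.
U > 60%: T_v = 1.781 − 0.933·log₁₀(100 − 60.36) = 0.28994.
t = T_v·H_d²/c_v = 0.28994×2.45²/1.9 = 0.916 years.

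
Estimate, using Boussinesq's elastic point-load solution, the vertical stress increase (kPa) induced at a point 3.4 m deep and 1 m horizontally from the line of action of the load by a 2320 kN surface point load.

Δσ_z ≈ 77.9 kPa

Boussinesq vertical stress below a point load on an elastic half-space:
Δσ_z = 3P/(2πz²) · [1 + (r/z)²]^(−5/2)
r/z = 1/3.4 = 0.29412; [1+(r/z)²]^(−5/2) = 0.81268.
Δσ_z = 3×2320/(2π×3.4²) × 0.81268 = 95.823 × 0.81268 = 77.87 kPa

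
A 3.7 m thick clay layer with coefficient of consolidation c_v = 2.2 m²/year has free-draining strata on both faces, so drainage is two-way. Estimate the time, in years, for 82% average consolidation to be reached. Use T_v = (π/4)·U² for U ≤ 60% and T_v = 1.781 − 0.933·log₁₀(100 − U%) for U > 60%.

t ≈ 0.949 years

Drainage path length: H_d = H/2 = 1.85 m (double drainage).
U > 60%: T_v = 1.781 − 0.933·log₁₀(100 − 82) = 0.60983.
t = T_v·H_d²/c_v = 0.60983×1.85²/2.2 = 0.9487 years.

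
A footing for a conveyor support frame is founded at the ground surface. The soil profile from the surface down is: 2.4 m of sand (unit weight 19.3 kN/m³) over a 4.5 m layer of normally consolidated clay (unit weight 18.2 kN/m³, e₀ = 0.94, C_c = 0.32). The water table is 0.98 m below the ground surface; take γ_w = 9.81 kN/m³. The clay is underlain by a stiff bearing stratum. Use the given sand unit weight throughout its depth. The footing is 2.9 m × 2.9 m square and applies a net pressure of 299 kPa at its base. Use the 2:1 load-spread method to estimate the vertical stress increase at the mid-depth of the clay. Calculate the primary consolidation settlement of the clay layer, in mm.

Mid-depth of clay below the ground surface: z = 2.4 + 4.5/2 = 4.65 m.
Total vertical stress at mid-clay: σ_v = 19.3×2.4 + 18.2×2.25 = 87.27 kPa.
Pore pressure: u = 9.81×(4.65 − 0.98) = 36.003 kPa.
Initial effective stress: σ'_0 = σ_v − u = 87.27 − 36.003 = 51.267 kPa.
Stress increase at mid-clay by the 2:1 spreading method:
Δσ = qBL/((B+z)(L+z)) = 299×2.9×2.9/((2.9+4.65)(2.9+4.65)) = 44.114 kPa
Final effective stress: σ'_f = σ'_0 + Δσ = 51.267 + 44.114 = 95.381 kPa.
Normally consolidated clay, so the full stress increment lies on the virgin compression line:
S_c = C_c·H/(1+e₀)·log₁₀(σ'_f/σ'_0) = 0.32×4.5/(1+0.94)×log₁₀(95.381/51.267)
    = 0.74227 × 0.26962 = 0.2001 m

S_c ≈ 200 mm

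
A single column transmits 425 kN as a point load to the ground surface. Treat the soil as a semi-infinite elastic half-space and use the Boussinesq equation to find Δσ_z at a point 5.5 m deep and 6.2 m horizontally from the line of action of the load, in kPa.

Δσ_z ≈ 0.863 kPa

Boussinesq vertical stress below a point load on an elastic half-space:
Δσ_z = 3P/(2πz²) · [1 + (r/z)²]^(−5/2)
r/z = 6.2/5.5 = 1.1273; [1+(r/z)²]^(−5/2) = 0.1287.
Δσ_z = 3×425/(2π×5.5²) × 0.1287 = 6.7082 × 0.1287 = 0.8633 kPa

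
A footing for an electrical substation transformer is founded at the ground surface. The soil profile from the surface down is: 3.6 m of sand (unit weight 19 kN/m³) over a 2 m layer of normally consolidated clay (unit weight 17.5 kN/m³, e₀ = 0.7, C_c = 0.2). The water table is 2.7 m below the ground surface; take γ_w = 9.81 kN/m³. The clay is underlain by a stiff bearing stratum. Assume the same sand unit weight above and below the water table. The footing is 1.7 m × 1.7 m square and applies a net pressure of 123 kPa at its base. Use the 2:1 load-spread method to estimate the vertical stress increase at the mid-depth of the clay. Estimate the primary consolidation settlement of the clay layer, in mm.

S_c ≈ 12.8 mm

Mid-depth of clay below the ground surface: z = 3.6 + 2/2 = 4.6 m.
Total vertical stress at mid-clay: σ_v = 19×3.6 + 17.5×1 = 85.9 kPa.
Pore pressure: u = 9.81×(4.6 − 2.7) = 18.639 kPa.
Initial effective stress: σ'_0 = σ_v − u = 85.9 − 18.639 = 67.261 kPa.
Stress increase at mid-clay by the 2:1 spreading method:
Δσ = qBL/((B+z)(L+z)) = 123×1.7×1.7/((1.7+4.6)(1.7+4.6)) = 8.9562 kPa
Final effective stress: σ'_f = σ'_0 + Δσ = 67.261 + 8.9562 = 76.217 kPa.
Normally consolidated clay, so the full stress increment lies on the virgin compression line:
S_c = C_c·H/(1+e₀)·log₁₀(σ'_f/σ'_0) = 0.2×2/(1+0.7)×log₁₀(76.217/67.261)
    = 0.23529 × 0.054289 = 0.01277 m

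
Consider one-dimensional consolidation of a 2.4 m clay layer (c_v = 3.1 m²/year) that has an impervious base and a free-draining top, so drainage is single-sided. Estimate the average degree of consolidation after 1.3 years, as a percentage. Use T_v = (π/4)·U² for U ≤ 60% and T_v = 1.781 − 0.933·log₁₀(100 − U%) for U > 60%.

Drainage path length: H_d = H = 2.4 m (single drainage).
T_v = c_v·t/H_d² = 3.1×1.3/2.4² = 0.69965.
T_v = 0.69965 corresponds to the U > 60% branch:
U = 1 − 10^((1.781 − T_v)/0.933)/100 = 0.8558

U ≈ 85.6 %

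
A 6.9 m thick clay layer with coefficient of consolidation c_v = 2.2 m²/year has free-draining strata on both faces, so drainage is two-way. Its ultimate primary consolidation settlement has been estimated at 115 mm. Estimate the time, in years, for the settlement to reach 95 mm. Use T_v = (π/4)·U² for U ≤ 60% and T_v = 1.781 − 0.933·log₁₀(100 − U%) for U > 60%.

Drainage path length: H_d = H/2 = 3.45 m (double drainage).
U = S(t)/S_ult = 95/115 = 0.8261.
U > 60%: T_v = 1.781 − 0.933·log₁₀(100 − 82.609) = 0.62377.
t = T_v·H_d²/c_v = 0.62377×3.45²/2.2 = 3.375 years.

t ≈ 3.37 years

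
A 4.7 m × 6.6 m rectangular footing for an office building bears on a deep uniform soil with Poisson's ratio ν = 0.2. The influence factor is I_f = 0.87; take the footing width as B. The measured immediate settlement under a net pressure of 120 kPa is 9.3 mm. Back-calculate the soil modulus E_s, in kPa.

S_e = q·B·(1−ν²)/E_s · I_f  ⇒  E_s = q·B·(1−ν²)·I_f / S_e.
E_s = 120 × 4.7 × 0.96 × 0.87 / 0.0093 = 50650 kPa

E_s ≈ 50700 kPa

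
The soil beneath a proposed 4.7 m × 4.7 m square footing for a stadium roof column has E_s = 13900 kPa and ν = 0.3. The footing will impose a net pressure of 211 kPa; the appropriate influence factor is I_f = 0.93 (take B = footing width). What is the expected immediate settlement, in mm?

S_e ≈ 60.4 mm

Immediate (elastic) settlement: S_e = q·B·(1−ν²)/E_s · I_f.
S_e = 211 × 4.7 × (1 − 0.3²) / 13900 × 0.93
    = 211 × 4.7 × 0.91 / 13900 × 0.93
    = 0.06038 m = 60.38 mm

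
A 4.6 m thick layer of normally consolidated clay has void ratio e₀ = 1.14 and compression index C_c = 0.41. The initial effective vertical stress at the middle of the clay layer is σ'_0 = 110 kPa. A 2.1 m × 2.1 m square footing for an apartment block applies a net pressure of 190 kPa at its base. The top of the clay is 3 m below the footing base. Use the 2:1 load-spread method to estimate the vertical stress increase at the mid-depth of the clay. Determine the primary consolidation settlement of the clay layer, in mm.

Mid-depth of clay below the footing base: z = 3 + 4.6/2 = 5.3 m.
Stress increase at mid-clay by the 2:1 spreading method:
Δσ = qBL/((B+z)(L+z)) = 190×2.1×2.1/((2.1+5.3)(2.1+5.3)) = 15.301 kPa
Final effective stress: σ'_f = σ'_0 + Δσ = 110 + 15.301 = 125.3 kPa.
Normally consolidated clay, so the full stress increment lies on the virgin compression line:
S_c = C_c·H/(1+e₀)·log₁₀(σ'_f/σ'_0) = 0.41×4.6/(1+1.14)×log₁₀(125.3/110)
    = 0.88131 × 0.056558 = 0.04985 m

S_c ≈ 49.8 mm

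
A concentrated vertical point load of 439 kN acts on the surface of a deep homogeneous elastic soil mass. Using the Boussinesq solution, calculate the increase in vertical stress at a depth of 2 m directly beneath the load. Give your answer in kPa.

Δσ_z ≈ 52.4 kPa

Boussinesq vertical stress below a point load on an elastic half-space:
Δσ_z = 3P/(2πz²) · [1 + (r/z)²]^(−5/2)
r/z = 0/2 = 0; [1+(r/z)²]^(−5/2) = 1.
Δσ_z = 3×439/(2π×2²) × 1 = 52.402 × 1 = 52.4 kPa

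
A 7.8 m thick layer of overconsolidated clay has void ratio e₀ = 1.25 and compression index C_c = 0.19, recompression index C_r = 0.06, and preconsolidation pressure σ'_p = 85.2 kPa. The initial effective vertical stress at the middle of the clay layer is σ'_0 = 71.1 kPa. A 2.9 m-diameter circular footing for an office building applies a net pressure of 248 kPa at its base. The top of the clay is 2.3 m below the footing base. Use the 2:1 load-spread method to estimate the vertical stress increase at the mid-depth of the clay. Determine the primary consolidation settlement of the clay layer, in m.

S_c ≈ 0.0513 m

Mid-depth of clay below the footing base: z = 2.3 + 7.8/2 = 6.2 m.
Stress increase at mid-clay by the 2:1 spreading method:
Δσ ≈ qD²/(D+z)² = 248×2.9²/(2.9+6.2)² = 25.186 kPa
Final effective stress: σ'_f = 71.1 + 25.186 = 96.286 kPa.
σ'_f = 96.286 > σ'_p = 85.2 kPa, so the stress path crosses the preconsolidation pressure — recompression up to σ'_p, then virgin compression beyond:
S_c = H/(1+e₀)·[C_r·log₁₀(σ'_p/σ'_0) + C_c·log₁₀(σ'_f/σ'_p)]
    = 7.8/2.25 × [0.06×log₁₀(85.2/71.1) + 0.19×log₁₀(96.286/85.2)]
    = 3.4667 × [0.0047142 + 0.010093] = 0.05133 m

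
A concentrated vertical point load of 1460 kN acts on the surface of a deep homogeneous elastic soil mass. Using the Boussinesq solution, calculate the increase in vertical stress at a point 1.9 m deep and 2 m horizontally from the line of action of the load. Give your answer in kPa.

Boussinesq vertical stress below a point load on an elastic half-space:
Δσ_z = 3P/(2πz²) · [1 + (r/z)²]^(−5/2)
r/z = 2/1.9 = 1.0526; [1+(r/z)²]^(−5/2) = 0.15499.
Δσ_z = 3×1460/(2π×1.9²) × 0.15499 = 193.1 × 0.15499 = 29.93 kPa

Δσ_z ≈ 29.9 kPa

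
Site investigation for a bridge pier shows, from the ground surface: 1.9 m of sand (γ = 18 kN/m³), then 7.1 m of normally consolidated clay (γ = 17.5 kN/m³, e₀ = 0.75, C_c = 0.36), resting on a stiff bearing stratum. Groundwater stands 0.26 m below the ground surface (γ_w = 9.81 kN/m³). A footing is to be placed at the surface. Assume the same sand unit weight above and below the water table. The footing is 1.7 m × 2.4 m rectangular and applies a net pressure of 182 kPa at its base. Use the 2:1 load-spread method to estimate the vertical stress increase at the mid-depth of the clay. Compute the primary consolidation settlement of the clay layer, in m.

Mid-depth of clay below the ground surface: z = 1.9 + 7.1/2 = 5.45 m.
Total vertical stress at mid-clay: σ_v = 18×1.9 + 17.5×3.55 = 96.325 kPa.
Pore pressure: u = 9.81×(5.45 − 0.26) = 50.914 kPa.
Initial effective stress: σ'_0 = σ_v − u = 96.325 − 50.914 = 45.411 kPa.
Stress increase at mid-clay by the 2:1 spreading method:
Δσ = qBL/((B+z)(L+z)) = 182×1.7×2.4/((1.7+5.45)(2.4+5.45)) = 13.23 kPa
Final effective stress: σ'_f = σ'_0 + Δσ = 45.411 + 13.23 = 58.641 kPa.
Normally consolidated clay, so the full stress increment lies on the virgin compression line:
S_c = C_c·H/(1+e₀)·log₁₀(σ'_f/σ'_0) = 0.36×7.1/(1+0.75)×log₁₀(58.641/45.411)
    = 1.4606 × 0.11104 = 0.1622 m

S_c ≈ 0.162 m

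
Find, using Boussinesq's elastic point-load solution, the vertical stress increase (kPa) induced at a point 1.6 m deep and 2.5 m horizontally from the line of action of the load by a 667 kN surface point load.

Boussinesq vertical stress below a point load on an elastic half-space:
Δσ_z = 3P/(2πz²) · [1 + (r/z)²]^(−5/2)
r/z = 2.5/1.6 = 1.5625; [1+(r/z)²]^(−5/2) = 0.045516.
Δσ_z = 3×667/(2π×1.6²) × 0.045516 = 124.4 × 0.045516 = 5.662 kPa

Δσ_z ≈ 5.66 kPa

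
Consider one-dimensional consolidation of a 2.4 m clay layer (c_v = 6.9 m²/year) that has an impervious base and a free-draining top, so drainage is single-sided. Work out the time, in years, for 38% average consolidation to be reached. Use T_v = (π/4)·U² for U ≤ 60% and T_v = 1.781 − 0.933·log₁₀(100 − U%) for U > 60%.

t ≈ 0.0947 years

Drainage path length: H_d = H = 2.4 m (single drainage).
U ≤ 60%: T_v = (π/4)·U² = (π/4)×0.38² = 0.11341.
t = T_v·H_d²/c_v = 0.11341×2.4²/6.9 = 0.09467 years.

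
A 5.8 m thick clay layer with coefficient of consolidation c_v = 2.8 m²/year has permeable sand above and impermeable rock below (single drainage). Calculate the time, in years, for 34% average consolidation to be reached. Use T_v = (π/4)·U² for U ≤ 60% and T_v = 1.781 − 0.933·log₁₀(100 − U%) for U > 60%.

t ≈ 1.09 years

Drainage path length: H_d = H = 5.8 m (single drainage).
U ≤ 60%: T_v = (π/4)·U² = (π/4)×0.34² = 0.090792.
t = T_v·H_d²/c_v = 0.090792×5.8²/2.8 = 1.091 years.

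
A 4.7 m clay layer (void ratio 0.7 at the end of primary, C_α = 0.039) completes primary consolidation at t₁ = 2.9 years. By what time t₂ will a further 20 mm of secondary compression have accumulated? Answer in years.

S_s = C_α·H/(1+e_p)·log₁₀(t₂/t₁) ⇒ log₁₀(t₂/t₁) = S_s·(1+e_p)/(C_α·H).
log₁₀(t₂/t₁) = 0.02 × (1+0.7) / (0.039×4.7) = 0.1855
t₂ = t₁ × 10^0.1855 = 2.9 × 1.533 = 4.445 years

t₂ ≈ 4.45 years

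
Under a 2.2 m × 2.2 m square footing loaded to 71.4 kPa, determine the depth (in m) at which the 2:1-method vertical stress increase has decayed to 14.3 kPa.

2:1 spreading — at depth z the loaded area has grown by z in each plan dimension:
qB²/(B+z)² = Δσ_z ⇒ z = B(√(q/Δσ_z) − 1) = 2.2×(√(71.4/14.3) − 1) = 2.716 m

z ≈ 2.72 m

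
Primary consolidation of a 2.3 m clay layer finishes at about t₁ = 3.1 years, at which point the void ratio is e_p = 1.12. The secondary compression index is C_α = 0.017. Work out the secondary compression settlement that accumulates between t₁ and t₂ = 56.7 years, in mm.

Secondary compression: S_s = C_α·H/(1+e_p)·log₁₀(t₂/t₁)
S_s = 0.017×2.3/(1+1.12)×log₁₀(56.7/3.1)
    = 0.01844 × 1.262 = 0.02328 m

S_s ≈ 23.3 mm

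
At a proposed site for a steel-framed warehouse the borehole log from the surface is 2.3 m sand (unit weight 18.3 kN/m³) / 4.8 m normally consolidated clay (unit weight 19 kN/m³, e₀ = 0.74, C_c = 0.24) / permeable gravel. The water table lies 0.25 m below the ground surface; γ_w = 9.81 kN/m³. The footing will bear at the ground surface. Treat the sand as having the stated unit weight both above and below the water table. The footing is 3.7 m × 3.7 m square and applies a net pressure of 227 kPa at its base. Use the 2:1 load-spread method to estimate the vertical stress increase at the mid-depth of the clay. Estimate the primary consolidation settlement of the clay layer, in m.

S_c ≈ 0.199 m

Mid-depth of clay below the ground surface: z = 2.3 + 4.8/2 = 4.7 m.
Total vertical stress at mid-clay: σ_v = 18.3×2.3 + 19×2.4 = 87.69 kPa.
Pore pressure: u = 9.81×(4.7 − 0.25) = 43.655 kPa.
Initial effective stress: σ'_0 = σ_v − u = 87.69 − 43.655 = 44.035 kPa.
Stress increase at mid-clay by the 2:1 spreading method:
Δσ = qBL/((B+z)(L+z)) = 227×3.7×3.7/((3.7+4.7)(3.7+4.7)) = 44.042 kPa
Final effective stress: σ'_f = σ'_0 + Δσ = 44.035 + 44.042 = 88.077 kPa.
Normally consolidated clay, so the full stress increment lies on the virgin compression line:
S_c = C_c·H/(1+e₀)·log₁₀(σ'_f/σ'_0) = 0.24×4.8/(1+0.74)×log₁₀(88.077/44.035)
    = 0.66207 × 0.30106 = 0.1993 m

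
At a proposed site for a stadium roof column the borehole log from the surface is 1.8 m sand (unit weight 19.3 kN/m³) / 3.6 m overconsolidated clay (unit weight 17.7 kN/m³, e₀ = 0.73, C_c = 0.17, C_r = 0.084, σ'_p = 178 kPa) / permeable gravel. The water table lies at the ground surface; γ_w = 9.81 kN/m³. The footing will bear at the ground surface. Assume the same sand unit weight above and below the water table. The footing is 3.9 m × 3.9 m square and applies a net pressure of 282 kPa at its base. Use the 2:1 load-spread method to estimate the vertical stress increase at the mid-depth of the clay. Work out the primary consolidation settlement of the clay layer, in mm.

S_c ≈ 93.7 mm

Mid-depth of clay below the ground surface: z = 1.8 + 3.6/2 = 3.6 m.
Total vertical stress at mid-clay: σ_v = 19.3×1.8 + 17.7×1.8 = 66.6 kPa.
Pore pressure: u = 9.81×(3.6 − 0) = 35.316 kPa.
Initial effective stress: σ'_0 = σ_v − u = 66.6 − 35.316 = 31.284 kPa.
Stress increase at mid-clay by the 2:1 spreading method:
Δσ = qBL/((B+z)(L+z)) = 282×3.9×3.9/((3.9+3.6)(3.9+3.6)) = 76.253 kPa
Final effective stress: σ'_f = 31.284 + 76.253 = 107.54 kPa.
σ'_f = 107.54 ≤ σ'_p = 178 kPa, so the clay remains overconsolidated and only the recompression index applies:
S_c = C_r·H/(1+e₀)·log₁₀(σ'_f/σ'_0) = 0.084×3.6/1.73×log₁₀(107.54/31.284)
    = 0.1748 × 0.53625 = 0.09373 m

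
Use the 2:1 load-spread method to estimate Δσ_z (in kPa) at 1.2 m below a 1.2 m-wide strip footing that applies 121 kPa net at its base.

Δσ_z ≈ 60.5 kPa

By the 2:1 method the load spreads at 1 horizontal : 2 vertical, so at depth z the loaded area has grown by z in each plan dimension:
Δσ = qB/(B+z) = 121×1.2/(1.2+1.2) = 60.5 kPa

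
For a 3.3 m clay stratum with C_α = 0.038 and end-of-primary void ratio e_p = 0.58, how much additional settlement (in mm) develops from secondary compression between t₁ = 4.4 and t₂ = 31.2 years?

Secondary compression: S_s = C_α·H/(1+e_p)·log₁₀(t₂/t₁)
S_s = 0.038×3.3/(1+0.58)×log₁₀(31.2/4.4)
    = 0.07937 × 0.8507 = 0.06752 m

S_s ≈ 67.5 mm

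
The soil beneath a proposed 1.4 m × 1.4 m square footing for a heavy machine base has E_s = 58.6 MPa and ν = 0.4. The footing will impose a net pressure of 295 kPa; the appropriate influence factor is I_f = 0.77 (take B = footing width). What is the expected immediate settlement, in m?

S_e ≈ 0.00456 m

Immediate (elastic) settlement: S_e = q·B·(1−ν²)/E_s · I_f.
E_s = 58.6 MPa = 58600 kPa.
S_e = 295 × 1.4 × (1 − 0.4²) / 58600 × 0.77
    = 295 × 1.4 × 0.84 / 58600 × 0.77
    = 0.004559 m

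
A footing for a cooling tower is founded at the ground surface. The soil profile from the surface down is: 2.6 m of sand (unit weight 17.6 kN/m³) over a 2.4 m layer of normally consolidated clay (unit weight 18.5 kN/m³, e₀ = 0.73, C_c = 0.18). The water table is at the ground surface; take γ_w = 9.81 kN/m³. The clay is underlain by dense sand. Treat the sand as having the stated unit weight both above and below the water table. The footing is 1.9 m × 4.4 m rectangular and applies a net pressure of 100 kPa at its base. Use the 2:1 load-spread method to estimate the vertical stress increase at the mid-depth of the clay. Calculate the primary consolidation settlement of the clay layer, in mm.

Mid-depth of clay below the ground surface: z = 2.6 + 2.4/2 = 3.8 m.
Total vertical stress at mid-clay: σ_v = 17.6×2.6 + 18.5×1.2 = 67.96 kPa.
Pore pressure: u = 9.81×(3.8 − 0) = 37.278 kPa.
Initial effective stress: σ'_0 = σ_v − u = 67.96 − 37.278 = 30.682 kPa.
Stress increase at mid-clay by the 2:1 spreading method:
Δσ = qBL/((B+z)(L+z)) = 100×1.9×4.4/((1.9+3.8)(4.4+3.8)) = 17.886 kPa
Final effective stress: σ'_f = σ'_0 + Δσ = 30.682 + 17.886 = 48.568 kPa.
Normally consolidated clay, so the full stress increment lies on the virgin compression line:
S_c = C_c·H/(1+e₀)·log₁₀(σ'_f/σ'_0) = 0.18×2.4/(1+0.73)×log₁₀(48.568/30.682)
    = 0.24971 × 0.19947 = 0.04981 m

S_c ≈ 49.8 mm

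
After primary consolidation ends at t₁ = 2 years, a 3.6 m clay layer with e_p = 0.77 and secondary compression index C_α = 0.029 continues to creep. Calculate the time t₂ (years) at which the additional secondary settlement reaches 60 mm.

t₂ ≈ 20.8 years

S_s = C_α·H/(1+e_p)·log₁₀(t₂/t₁) ⇒ log₁₀(t₂/t₁) = S_s·(1+e_p)/(C_α·H).
log₁₀(t₂/t₁) = 0.06 × (1+0.77) / (0.029×3.6) = 1.017
t₂ = t₁ × 10^1.017 = 2 × 10.4 = 20.81 years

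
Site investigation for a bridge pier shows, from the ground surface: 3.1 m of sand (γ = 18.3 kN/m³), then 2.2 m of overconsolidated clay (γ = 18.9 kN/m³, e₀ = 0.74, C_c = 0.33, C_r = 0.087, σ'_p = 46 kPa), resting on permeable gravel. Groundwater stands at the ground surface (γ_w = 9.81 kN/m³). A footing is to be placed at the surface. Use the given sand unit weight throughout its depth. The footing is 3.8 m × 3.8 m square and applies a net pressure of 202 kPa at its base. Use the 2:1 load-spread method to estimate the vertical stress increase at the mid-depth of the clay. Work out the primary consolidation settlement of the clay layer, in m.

Mid-depth of clay below the ground surface: z = 3.1 + 2.2/2 = 4.2 m.
Total vertical stress at mid-clay: σ_v = 18.3×3.1 + 18.9×1.1 = 77.52 kPa.
Pore pressure: u = 9.81×(4.2 − 0) = 41.202 kPa.
Initial effective stress: σ'_0 = σ_v − u = 77.52 − 41.202 = 36.318 kPa.
Stress increase at mid-clay by the 2:1 spreading method:
Δσ = qBL/((B+z)(L+z)) = 202×3.8×3.8/((3.8+4.2)(3.8+4.2)) = 45.576 kPa
Final effective stress: σ'_f = 36.318 + 45.576 = 81.894 kPa.
σ'_f = 81.894 > σ'_p = 46 kPa, so the stress path crosses the preconsolidation pressure — recompression up to σ'_p, then virgin compression beyond:
S_c = H/(1+e₀)·[C_r·log₁₀(σ'_p/σ'_0) + C_c·log₁₀(σ'_f/σ'_p)]
    = 2.2/1.74 × [0.087×log₁₀(46/36.318) + 0.33×log₁₀(81.894/46)]
    = 1.2644 × [0.0089293 + 0.082663] = 0.1158 m

S_c ≈ 0.116 m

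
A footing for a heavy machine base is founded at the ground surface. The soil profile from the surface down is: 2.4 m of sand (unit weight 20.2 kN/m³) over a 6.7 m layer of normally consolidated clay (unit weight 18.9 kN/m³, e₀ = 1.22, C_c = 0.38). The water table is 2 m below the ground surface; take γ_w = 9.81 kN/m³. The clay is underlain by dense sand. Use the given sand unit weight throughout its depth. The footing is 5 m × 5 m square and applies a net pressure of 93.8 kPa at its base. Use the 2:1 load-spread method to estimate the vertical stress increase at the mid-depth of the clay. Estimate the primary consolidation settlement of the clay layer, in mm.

S_c ≈ 119 mm

Mid-depth of clay below the ground surface: z = 2.4 + 6.7/2 = 5.75 m.
Total vertical stress at mid-clay: σ_v = 20.2×2.4 + 18.9×3.35 = 111.79 kPa.
Pore pressure: u = 9.81×(5.75 − 2) = 36.788 kPa.
Initial effective stress: σ'_0 = σ_v − u = 111.79 − 36.788 = 75.002 kPa.
Stress increase at mid-clay by the 2:1 spreading method:
Δσ = qBL/((B+z)(L+z)) = 93.8×5×5/((5+5.75)(5+5.75)) = 20.292 kPa
Final effective stress: σ'_f = σ'_0 + Δσ = 75.002 + 20.292 = 95.294 kPa.
Normally consolidated clay, so the full stress increment lies on the virgin compression line:
S_c = C_c·H/(1+e₀)·log₁₀(σ'_f/σ'_0) = 0.38×6.7/(1+1.22)×log₁₀(95.294/75.002)
    = 1.1468 × 0.10399 = 0.1193 m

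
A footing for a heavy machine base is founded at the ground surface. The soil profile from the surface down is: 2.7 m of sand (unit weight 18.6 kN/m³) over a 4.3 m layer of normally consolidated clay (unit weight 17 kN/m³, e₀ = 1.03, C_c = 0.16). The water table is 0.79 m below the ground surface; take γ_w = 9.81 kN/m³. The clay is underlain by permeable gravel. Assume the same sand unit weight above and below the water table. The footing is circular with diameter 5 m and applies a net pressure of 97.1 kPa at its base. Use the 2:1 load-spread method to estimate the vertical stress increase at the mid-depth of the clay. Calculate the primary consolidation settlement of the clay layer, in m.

S_c ≈ 0.0629 m

Mid-depth of clay below the ground surface: z = 2.7 + 4.3/2 = 4.85 m.
Total vertical stress at mid-clay: σ_v = 18.6×2.7 + 17×2.15 = 86.77 kPa.
Pore pressure: u = 9.81×(4.85 − 0.79) = 39.829 kPa.
Initial effective stress: σ'_0 = σ_v − u = 86.77 − 39.829 = 46.941 kPa.
Stress increase at mid-clay by the 2:1 spreading method:
Δσ ≈ qD²/(D+z)² = 97.1×5²/(5+4.85)² = 25.02 kPa
Final effective stress: σ'_f = σ'_0 + Δσ = 46.941 + 25.02 = 71.961 kPa.
Normally consolidated clay, so the full stress increment lies on the virgin compression line:
S_c = C_c·H/(1+e₀)·log₁₀(σ'_f/σ'_0) = 0.16×4.3/(1+1.03)×log₁₀(71.961/46.941)
    = 0.33892 × 0.18554 = 0.06288 m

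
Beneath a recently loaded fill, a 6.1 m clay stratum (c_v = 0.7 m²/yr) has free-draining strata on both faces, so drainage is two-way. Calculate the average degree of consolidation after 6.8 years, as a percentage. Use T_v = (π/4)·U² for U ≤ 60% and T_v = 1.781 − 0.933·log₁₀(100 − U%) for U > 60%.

Drainage path length: H_d = H/2 = 3.05 m (double drainage).
T_v = c_v·t/H_d² = 0.7×6.8/3.05² = 0.51169.
T_v = 0.51169 corresponds to the U > 60% branch:
U = 1 − 10^((1.781 − T_v)/0.933)/100 = 0.7707

U ≈ 77.1 %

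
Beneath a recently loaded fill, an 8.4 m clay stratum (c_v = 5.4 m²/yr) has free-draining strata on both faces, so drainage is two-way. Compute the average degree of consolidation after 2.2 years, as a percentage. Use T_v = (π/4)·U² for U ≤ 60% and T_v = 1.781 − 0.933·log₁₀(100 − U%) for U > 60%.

U ≈ 84.6 %

Drainage path length: H_d = H/2 = 4.2 m (double drainage).
T_v = c_v·t/H_d² = 5.4×2.2/4.2² = 0.67347.
T_v = 0.67347 corresponds to the U > 60% branch:
U = 1 − 10^((1.781 − T_v)/0.933)/100 = 0.8462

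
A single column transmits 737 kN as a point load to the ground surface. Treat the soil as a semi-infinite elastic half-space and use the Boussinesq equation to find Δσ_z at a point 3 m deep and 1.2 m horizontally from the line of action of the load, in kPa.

Δσ_z ≈ 27 kPa

Boussinesq vertical stress below a point load on an elastic half-space:
Δσ_z = 3P/(2πz²) · [1 + (r/z)²]^(−5/2)
r/z = 1.2/3 = 0.4; [1+(r/z)²]^(−5/2) = 0.69001.
Δσ_z = 3×737/(2π×3²) × 0.69001 = 39.099 × 0.69001 = 26.98 kPa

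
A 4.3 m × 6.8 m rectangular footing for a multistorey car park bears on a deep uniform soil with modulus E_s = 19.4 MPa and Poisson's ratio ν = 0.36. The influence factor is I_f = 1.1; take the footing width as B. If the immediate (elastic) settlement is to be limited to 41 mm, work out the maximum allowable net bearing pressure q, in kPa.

q ≈ 193 kPa

E_s = 19.4 MPa = 19400 kPa.
S_e = q·B·(1−ν²)/E_s · I_f  ⇒  q = S_e·E_s / (B·(1−ν²)·I_f).
q = 0.041 × 19400 / (4.3 × 0.8704 × 1.1) = 193.2 kPa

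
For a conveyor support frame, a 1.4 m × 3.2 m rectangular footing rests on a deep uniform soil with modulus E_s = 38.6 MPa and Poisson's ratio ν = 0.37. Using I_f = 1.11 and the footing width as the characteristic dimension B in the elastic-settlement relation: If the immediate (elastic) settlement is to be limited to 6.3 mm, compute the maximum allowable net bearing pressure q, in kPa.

E_s = 38.6 MPa = 38600 kPa.
S_e = q·B·(1−ν²)/E_s · I_f  ⇒  q = S_e·E_s / (B·(1−ν²)·I_f).
q = 0.0063 × 38600 / (1.4 × 0.8631 × 1.11) = 181.3 kPa

q ≈ 181 kPa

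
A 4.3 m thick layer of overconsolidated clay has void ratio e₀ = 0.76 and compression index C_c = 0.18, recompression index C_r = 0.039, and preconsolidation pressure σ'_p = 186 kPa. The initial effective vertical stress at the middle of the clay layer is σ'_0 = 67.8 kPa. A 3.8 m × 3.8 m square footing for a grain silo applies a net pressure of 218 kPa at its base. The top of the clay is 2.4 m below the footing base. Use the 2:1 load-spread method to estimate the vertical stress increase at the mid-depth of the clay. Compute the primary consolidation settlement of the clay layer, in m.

Mid-depth of clay below the footing base: z = 2.4 + 4.3/2 = 4.55 m.
Stress increase at mid-clay by the 2:1 spreading method:
Δσ = qBL/((B+z)(L+z)) = 218×3.8×3.8/((3.8+4.55)(3.8+4.55)) = 45.149 kPa
Final effective stress: σ'_f = 67.8 + 45.149 = 112.95 kPa.
σ'_f = 112.95 ≤ σ'_p = 186 kPa, so the clay remains overconsolidated and only the recompression index applies:
S_c = C_r·H/(1+e₀)·log₁₀(σ'_f/σ'_0) = 0.039×4.3/1.76×log₁₀(112.95/67.8)
    = 0.095285 × 0.22166 = 0.02112 m

S_c ≈ 0.0211 m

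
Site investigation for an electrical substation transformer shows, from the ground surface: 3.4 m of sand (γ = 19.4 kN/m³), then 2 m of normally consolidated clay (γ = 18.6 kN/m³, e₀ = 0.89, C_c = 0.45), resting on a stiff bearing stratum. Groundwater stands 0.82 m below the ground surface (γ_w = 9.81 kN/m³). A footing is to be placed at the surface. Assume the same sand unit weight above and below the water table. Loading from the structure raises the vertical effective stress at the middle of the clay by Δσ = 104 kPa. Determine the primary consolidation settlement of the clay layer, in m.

S_c ≈ 0.234 m

Mid-depth of clay below the ground surface: z = 3.4 + 2/2 = 4.4 m.
Total vertical stress at mid-clay: σ_v = 19.4×3.4 + 18.6×1 = 84.56 kPa.
Pore pressure: u = 9.81×(4.4 − 0.82) = 35.12 kPa.
Initial effective stress: σ'_0 = σ_v − u = 84.56 − 35.12 = 49.44 kPa.
Final effective stress: σ'_f = σ'_0 + Δσ = 49.44 + 104 = 153.44 kPa.
Normally consolidated clay, so the full stress increment lies on the virgin compression line:
S_c = C_c·H/(1+e₀)·log₁₀(σ'_f/σ'_0) = 0.45×2/(1+0.89)×log₁₀(153.44/49.44)
    = 0.47619 × 0.49186 = 0.2342 m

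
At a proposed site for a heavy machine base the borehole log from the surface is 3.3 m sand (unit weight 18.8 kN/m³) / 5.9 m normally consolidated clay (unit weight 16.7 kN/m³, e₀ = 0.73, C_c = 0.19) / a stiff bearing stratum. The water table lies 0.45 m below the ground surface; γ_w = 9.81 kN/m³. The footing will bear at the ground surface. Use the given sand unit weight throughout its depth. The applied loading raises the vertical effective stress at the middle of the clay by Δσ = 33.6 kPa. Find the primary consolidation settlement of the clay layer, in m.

S_c ≈ 0.135 m

Mid-depth of clay below the ground surface: z = 3.3 + 5.9/2 = 6.25 m.
Total vertical stress at mid-clay: σ_v = 18.8×3.3 + 16.7×2.95 = 111.31 kPa.
Pore pressure: u = 9.81×(6.25 − 0.45) = 56.898 kPa.
Initial effective stress: σ'_0 = σ_v − u = 111.31 − 56.898 = 54.412 kPa.
Final effective stress: σ'_f = σ'_0 + Δσ = 54.412 + 33.6 = 88.012 kPa.
Normally consolidated clay, so the full stress increment lies on the virgin compression line:
S_c = C_c·H/(1+e₀)·log₁₀(σ'_f/σ'_0) = 0.19×5.9/(1+0.73)×log₁₀(88.012/54.412)
    = 0.64798 × 0.20885 = 0.1353 m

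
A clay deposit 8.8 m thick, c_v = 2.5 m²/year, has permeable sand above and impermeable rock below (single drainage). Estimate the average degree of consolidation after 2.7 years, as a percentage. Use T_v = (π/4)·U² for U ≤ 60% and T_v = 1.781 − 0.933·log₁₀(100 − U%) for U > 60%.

Drainage path length: H_d = H = 8.8 m (single drainage).
T_v = c_v·t/H_d² = 2.5×2.7/8.8² = 0.087164.
T_v = 0.087164 corresponds to the U ≤ 60% branch:
U = √(4T_v/π) = 0.3331

U ≈ 33.3 %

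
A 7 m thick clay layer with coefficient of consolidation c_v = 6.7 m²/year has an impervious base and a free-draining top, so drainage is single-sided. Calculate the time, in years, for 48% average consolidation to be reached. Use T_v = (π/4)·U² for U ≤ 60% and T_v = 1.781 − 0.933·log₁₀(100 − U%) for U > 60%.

Drainage path length: H_d = H = 7 m (single drainage).
U ≤ 60%: T_v = (π/4)·U² = (π/4)×0.48² = 0.18096.
t = T_v·H_d²/c_v = 0.18096×7²/6.7 = 1.323 years.

t ≈ 1.32 years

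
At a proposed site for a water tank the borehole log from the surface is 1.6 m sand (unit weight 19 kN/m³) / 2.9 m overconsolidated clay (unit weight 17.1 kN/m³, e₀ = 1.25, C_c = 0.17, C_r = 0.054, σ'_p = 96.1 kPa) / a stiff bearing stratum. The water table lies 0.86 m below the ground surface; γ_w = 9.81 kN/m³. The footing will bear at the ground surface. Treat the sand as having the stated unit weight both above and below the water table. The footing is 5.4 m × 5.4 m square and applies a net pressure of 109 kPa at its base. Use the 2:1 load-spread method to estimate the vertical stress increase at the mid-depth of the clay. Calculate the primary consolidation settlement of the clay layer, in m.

Mid-depth of clay below the ground surface: z = 1.6 + 2.9/2 = 3.05 m.
Total vertical stress at mid-clay: σ_v = 19×1.6 + 17.1×1.45 = 55.195 kPa.
Pore pressure: u = 9.81×(3.05 − 0.86) = 21.484 kPa.
Initial effective stress: σ'_0 = σ_v − u = 55.195 − 21.484 = 33.711 kPa.
Stress increase at mid-clay by the 2:1 spreading method:
Δσ = qBL/((B+z)(L+z)) = 109×5.4×5.4/((5.4+3.05)(5.4+3.05)) = 44.514 kPa
Final effective stress: σ'_f = 33.711 + 44.514 = 78.225 kPa.
σ'_f = 78.225 ≤ σ'_p = 96.1 kPa, so the clay remains overconsolidated and only the recompression index applies:
S_c = C_r·H/(1+e₀)·log₁₀(σ'_f/σ'_0) = 0.054×2.9/2.25×log₁₀(78.225/33.711)
    = 0.069601 × 0.36557 = 0.02544 m

S_c ≈ 0.0254 m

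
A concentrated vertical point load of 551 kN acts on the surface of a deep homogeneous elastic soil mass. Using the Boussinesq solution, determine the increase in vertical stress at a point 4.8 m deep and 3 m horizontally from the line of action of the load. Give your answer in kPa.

Boussinesq vertical stress below a point load on an elastic half-space:
Δσ_z = 3P/(2πz²) · [1 + (r/z)²]^(−5/2)
r/z = 3/4.8 = 0.625; [1+(r/z)²]^(−5/2) = 0.43851.
Δσ_z = 3×551/(2π×4.8²) × 0.43851 = 11.419 × 0.43851 = 5.007 kPa

Δσ_z ≈ 5.01 kPa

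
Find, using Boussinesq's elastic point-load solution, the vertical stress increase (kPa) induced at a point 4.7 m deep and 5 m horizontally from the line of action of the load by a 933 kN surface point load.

Δσ_z ≈ 3.04 kPa

Boussinesq vertical stress below a point load on an elastic half-space:
Δσ_z = 3P/(2πz²) · [1 + (r/z)²]^(−5/2)
r/z = 5/4.7 = 1.0638; [1+(r/z)²]^(−5/2) = 0.15072.
Δσ_z = 3×933/(2π×4.7²) × 0.15072 = 20.166 × 0.15072 = 3.039 kPa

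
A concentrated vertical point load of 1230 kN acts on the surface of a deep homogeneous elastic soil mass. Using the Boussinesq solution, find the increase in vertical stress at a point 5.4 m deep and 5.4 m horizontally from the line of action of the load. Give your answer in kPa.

Boussinesq vertical stress below a point load on an elastic half-space:
Δσ_z = 3P/(2πz²) · [1 + (r/z)²]^(−5/2)
r/z = 5.4/5.4 = 1; [1+(r/z)²]^(−5/2) = 0.17678.
Δσ_z = 3×1230/(2π×5.4²) × 0.17678 = 20.14 × 0.17678 = 3.56 kPa

Δσ_z ≈ 3.56 kPa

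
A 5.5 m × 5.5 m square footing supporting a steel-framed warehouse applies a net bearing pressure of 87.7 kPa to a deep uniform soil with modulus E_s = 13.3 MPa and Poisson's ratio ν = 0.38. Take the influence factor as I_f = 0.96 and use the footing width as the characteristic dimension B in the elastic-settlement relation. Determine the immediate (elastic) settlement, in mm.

Immediate (elastic) settlement: S_e = q·B·(1−ν²)/E_s · I_f.
E_s = 13.3 MPa = 13300 kPa.
S_e = 87.7 × 5.5 × (1 − 0.38²) / 13300 × 0.96
    = 87.7 × 5.5 × 0.8556 / 13300 × 0.96
    = 0.02979 m = 29.79 mm

S_e ≈ 29.8 mm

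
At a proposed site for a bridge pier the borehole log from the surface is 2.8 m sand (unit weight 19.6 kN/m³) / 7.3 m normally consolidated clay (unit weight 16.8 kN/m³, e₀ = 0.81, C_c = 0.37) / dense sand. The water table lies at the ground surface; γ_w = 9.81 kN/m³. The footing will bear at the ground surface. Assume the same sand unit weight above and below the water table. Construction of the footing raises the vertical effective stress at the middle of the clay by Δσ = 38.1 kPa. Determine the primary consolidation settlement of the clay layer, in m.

S_c ≈ 0.351 m

Mid-depth of clay below the ground surface: z = 2.8 + 7.3/2 = 6.45 m.
Total vertical stress at mid-clay: σ_v = 19.6×2.8 + 16.8×3.65 = 116.2 kPa.
Pore pressure: u = 9.81×(6.45 − 0) = 63.275 kPa.
Initial effective stress: σ'_0 = σ_v − u = 116.2 − 63.275 = 52.925 kPa.
Final effective stress: σ'_f = σ'_0 + Δσ = 52.925 + 38.1 = 91.025 kPa.
Normally consolidated clay, so the full stress increment lies on the virgin compression line:
S_c = C_c·H/(1+e₀)·log₁₀(σ'_f/σ'_0) = 0.37×7.3/(1+0.81)×log₁₀(91.025/52.925)
    = 1.4923 × 0.2355 = 0.3514 m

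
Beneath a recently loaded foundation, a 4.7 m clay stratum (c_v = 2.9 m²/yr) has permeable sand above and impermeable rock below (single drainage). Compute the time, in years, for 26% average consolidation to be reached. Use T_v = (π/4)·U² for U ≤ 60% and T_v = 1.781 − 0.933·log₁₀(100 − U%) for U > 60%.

t ≈ 0.404 years

Drainage path length: H_d = H = 4.7 m (single drainage).
U ≤ 60%: T_v = (π/4)·U² = (π/4)×0.26² = 0.053093.
t = T_v·H_d²/c_v = 0.053093×4.7²/2.9 = 0.4044 years.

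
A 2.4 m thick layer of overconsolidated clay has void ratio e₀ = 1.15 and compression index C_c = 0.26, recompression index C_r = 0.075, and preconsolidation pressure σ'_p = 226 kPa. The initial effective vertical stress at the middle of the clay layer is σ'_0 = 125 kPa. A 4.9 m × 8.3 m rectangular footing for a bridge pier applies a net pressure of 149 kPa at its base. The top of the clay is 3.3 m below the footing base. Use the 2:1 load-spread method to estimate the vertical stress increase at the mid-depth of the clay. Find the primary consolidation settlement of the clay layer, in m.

Mid-depth of clay below the footing base: z = 3.3 + 2.4/2 = 4.5 m.
Stress increase at mid-clay by the 2:1 spreading method:
Δσ = qBL/((B+z)(L+z)) = 149×4.9×8.3/((4.9+4.5)(8.3+4.5)) = 50.364 kPa
Final effective stress: σ'_f = 125 + 50.364 = 175.36 kPa.
σ'_f = 175.36 ≤ σ'_p = 226 kPa, so the clay remains overconsolidated and only the recompression index applies:
S_c = C_r·H/(1+e₀)·log₁₀(σ'_f/σ'_0) = 0.075×2.4/2.15×log₁₀(175.36/125)
    = 0.083723 × 0.14702 = 0.01231 m

S_c ≈ 0.0123 m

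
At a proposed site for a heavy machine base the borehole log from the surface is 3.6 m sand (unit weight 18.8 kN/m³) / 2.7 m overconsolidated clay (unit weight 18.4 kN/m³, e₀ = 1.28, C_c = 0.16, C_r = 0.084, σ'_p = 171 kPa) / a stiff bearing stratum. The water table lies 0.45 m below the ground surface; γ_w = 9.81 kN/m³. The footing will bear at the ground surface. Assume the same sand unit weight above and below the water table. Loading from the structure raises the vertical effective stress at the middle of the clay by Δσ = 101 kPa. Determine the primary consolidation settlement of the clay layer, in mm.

Mid-depth of clay below the ground surface: z = 3.6 + 2.7/2 = 4.95 m.
Total vertical stress at mid-clay: σ_v = 18.8×3.6 + 18.4×1.35 = 92.52 kPa.
Pore pressure: u = 9.81×(4.95 − 0.45) = 44.145 kPa.
Initial effective stress: σ'_0 = σ_v − u = 92.52 − 44.145 = 48.375 kPa.
Final effective stress: σ'_f = 48.375 + 101 = 149.38 kPa.
σ'_f = 149.38 ≤ σ'_p = 171 kPa, so the clay remains overconsolidated and only the recompression index applies:
S_c = C_r·H/(1+e₀)·log₁₀(σ'_f/σ'_0) = 0.084×2.7/2.28×log₁₀(149.38/48.375)
    = 0.099473 × 0.48967 = 0.04871 m

S_c ≈ 48.7 mm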